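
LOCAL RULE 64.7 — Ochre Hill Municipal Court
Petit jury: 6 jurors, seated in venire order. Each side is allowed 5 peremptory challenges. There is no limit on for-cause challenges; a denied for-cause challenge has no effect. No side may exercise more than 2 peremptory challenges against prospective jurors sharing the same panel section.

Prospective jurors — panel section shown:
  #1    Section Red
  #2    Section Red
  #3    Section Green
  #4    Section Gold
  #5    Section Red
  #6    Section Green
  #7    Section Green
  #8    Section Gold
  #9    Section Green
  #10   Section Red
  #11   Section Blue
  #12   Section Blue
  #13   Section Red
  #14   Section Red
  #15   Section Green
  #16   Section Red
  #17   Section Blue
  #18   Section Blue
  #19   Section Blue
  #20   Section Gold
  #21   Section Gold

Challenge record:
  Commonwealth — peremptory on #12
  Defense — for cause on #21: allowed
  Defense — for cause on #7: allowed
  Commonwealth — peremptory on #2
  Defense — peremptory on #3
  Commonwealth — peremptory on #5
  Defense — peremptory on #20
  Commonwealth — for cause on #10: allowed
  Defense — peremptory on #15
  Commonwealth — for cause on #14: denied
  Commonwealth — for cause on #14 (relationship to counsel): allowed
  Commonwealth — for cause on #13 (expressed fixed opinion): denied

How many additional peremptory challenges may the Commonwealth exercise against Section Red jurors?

0

Commonwealth peremptories so far: #12, #2, #5 — 3 of 5 used, 2 left overall.
Against Section Red: #2, #5 — 2 used; per-section cap 2 leaves 0.
Binding limit: min(2, 0) = 0.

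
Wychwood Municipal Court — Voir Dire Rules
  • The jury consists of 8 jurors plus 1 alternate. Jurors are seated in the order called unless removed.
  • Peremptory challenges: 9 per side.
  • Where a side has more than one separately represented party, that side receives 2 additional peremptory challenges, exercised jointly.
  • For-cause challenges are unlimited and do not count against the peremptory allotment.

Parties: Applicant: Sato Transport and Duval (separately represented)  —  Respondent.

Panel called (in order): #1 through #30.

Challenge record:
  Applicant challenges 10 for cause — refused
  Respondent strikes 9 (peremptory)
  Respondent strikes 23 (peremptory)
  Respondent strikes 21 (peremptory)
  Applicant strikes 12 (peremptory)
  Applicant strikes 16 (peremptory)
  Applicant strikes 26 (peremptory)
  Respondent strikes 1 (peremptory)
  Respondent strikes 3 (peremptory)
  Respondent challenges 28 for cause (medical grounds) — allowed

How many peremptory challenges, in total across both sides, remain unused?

12

Applicant allotment: 9 base + 2 multi-party = 11. Respondent allotment: 9.
Applicant peremptories used: #12, #16, #26 — 3 (the for-cause on #10 doesn't count).
Respondent peremptories used: #9, #23, #21, #1, #3 — 5 (the for-cause on #28 doesn't count).
Remaining: (11 − 3) + (9 − 5) = 12.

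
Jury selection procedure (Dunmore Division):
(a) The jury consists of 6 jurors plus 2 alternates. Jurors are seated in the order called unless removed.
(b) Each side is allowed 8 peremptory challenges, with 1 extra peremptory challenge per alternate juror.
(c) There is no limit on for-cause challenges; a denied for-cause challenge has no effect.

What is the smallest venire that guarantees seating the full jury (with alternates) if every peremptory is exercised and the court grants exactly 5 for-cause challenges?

Seats to fill: 6 + 2 alternates = 8.
Peremptories: 8 + 1×2 = 10 per side × 2 sides = 20.
For-cause removals: 5.
Minimum venire: 8 + 20 + 5 = 33.

33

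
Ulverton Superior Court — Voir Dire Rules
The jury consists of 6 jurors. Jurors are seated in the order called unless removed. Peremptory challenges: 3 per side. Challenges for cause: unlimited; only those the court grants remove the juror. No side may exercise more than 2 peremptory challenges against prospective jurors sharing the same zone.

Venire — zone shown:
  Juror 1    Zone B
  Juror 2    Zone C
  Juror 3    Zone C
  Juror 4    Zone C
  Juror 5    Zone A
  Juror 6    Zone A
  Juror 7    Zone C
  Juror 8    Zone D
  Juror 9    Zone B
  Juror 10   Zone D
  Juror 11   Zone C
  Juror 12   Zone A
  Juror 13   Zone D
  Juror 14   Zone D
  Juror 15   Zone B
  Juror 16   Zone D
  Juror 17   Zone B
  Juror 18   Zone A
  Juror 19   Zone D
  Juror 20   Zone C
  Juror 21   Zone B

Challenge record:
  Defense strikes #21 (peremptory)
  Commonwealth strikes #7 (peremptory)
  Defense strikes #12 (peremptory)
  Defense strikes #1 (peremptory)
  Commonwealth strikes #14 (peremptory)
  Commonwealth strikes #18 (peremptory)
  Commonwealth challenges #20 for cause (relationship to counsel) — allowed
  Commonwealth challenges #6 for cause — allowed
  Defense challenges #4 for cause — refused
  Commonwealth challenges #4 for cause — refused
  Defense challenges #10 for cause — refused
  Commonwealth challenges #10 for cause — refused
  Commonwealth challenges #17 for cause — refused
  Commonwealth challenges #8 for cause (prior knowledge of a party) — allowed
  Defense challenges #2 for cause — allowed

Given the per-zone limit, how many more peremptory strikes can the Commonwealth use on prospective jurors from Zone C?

Commonwealth peremptories so far: #7, #14, #18 — 3 of 3 used, 0 left overall.
Against Zone C: #7 — 1 used; per-zone cap 2 leaves 1.
Binding limit: min(0, 1) = 0.

0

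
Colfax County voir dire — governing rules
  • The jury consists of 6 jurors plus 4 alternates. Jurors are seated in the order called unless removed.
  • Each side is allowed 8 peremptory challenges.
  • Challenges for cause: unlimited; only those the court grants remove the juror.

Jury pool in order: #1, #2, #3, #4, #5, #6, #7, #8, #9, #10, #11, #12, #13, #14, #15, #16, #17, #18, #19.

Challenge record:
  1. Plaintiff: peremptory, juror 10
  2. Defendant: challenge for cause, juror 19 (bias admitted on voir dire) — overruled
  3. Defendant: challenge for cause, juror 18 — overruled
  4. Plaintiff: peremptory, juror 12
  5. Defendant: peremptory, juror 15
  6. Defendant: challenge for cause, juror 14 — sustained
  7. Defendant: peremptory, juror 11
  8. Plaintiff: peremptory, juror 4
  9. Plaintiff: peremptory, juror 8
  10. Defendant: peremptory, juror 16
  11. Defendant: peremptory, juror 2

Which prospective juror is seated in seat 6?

Removed: #2, #4, #8, #10, #11, #12, #14, #15, #16. (#18, #19 stay — for-cause denied.)
Seating in order: seats 1–6 → #1, #3, #5, #6, #7, #9; alternates → #13, #17, #18, #19.
So seat 6 is #9.

9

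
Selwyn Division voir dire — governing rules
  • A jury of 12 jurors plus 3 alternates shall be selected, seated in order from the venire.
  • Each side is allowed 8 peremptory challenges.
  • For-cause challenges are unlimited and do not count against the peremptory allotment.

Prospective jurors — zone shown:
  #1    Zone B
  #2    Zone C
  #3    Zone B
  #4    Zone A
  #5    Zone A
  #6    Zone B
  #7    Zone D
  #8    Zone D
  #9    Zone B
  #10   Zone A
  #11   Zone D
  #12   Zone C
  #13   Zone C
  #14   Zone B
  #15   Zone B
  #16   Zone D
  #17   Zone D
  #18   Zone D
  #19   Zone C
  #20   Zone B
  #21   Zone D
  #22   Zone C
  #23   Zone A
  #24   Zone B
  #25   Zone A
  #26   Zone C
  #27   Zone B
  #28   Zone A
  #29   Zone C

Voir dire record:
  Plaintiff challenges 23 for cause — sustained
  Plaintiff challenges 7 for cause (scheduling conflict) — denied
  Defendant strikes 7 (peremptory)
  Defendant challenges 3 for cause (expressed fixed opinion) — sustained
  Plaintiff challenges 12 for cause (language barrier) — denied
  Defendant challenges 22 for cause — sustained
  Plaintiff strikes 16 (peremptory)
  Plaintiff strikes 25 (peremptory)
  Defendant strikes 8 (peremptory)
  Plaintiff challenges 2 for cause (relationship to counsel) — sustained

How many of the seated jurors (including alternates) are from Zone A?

3

Removed: #2, #3, #7, #8, #16, #22, #23, #25.
Seated (15 incl. alternates): #1, #4, #5, #6, #9, #10, #11, #12, #13, #14, #15, #17, #18, #19, #20.
Of those, in Zone A: #4, #5, #10 → 3.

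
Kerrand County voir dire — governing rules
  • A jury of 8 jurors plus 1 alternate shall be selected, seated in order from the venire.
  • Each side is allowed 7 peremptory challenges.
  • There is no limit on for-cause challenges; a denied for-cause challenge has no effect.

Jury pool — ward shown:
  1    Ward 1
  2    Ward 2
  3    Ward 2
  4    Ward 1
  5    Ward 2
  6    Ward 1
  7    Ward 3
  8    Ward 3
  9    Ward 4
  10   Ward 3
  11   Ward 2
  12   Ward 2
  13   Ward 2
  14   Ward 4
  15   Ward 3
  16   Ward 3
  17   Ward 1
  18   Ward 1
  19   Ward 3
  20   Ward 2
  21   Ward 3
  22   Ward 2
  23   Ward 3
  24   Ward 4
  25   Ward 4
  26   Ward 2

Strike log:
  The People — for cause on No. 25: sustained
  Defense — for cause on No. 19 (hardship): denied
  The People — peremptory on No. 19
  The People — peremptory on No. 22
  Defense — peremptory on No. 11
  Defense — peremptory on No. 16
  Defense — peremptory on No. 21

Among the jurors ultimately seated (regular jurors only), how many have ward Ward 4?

0

Removed: #11, #16, #19, #21, #22, #25.
Seated jurors 1–8: #1, #2, #3, #4, #5, #6, #7, #8 (alternates #9 not counted).
None of those are in Ward 4 → 0.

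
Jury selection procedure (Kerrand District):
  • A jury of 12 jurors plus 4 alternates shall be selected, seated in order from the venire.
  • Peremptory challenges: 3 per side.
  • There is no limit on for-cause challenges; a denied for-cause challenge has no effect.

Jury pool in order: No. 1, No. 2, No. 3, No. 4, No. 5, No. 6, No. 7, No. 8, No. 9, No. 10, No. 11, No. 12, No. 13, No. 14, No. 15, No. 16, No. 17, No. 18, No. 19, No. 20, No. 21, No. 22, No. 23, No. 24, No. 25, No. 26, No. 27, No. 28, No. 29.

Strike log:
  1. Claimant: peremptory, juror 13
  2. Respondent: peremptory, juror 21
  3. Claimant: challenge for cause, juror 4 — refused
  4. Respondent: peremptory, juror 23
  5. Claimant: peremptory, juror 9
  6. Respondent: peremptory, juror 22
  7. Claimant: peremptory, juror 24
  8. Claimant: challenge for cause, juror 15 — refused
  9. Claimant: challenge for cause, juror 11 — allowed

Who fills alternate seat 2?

Removed: #9, #11, #13, #21, #22, #23, #24. (#4, #15 stay — for-cause denied.)
Seating in order: seats 1–12 → #1, #2, #3, #4, #5, #6, #7, #8, #10, #12, #14, #15; alternates → #16, #17, #18, #19.
So alternate 2 is #17.

17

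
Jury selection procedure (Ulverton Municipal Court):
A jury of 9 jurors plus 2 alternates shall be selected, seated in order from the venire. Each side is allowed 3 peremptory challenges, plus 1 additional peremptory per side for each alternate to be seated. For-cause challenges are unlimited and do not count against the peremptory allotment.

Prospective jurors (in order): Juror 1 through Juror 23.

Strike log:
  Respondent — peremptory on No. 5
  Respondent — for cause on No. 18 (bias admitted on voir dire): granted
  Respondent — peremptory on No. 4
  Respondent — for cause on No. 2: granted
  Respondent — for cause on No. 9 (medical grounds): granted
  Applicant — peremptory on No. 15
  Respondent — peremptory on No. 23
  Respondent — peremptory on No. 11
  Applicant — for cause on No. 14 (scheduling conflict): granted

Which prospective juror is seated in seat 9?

Removed: #2, #4, #5, #9, #11, #14, #15, #18, #23.
Filling seats in venire order through position 9: #1, #3, #6, #7, #8, #10, #12, #13, #16.
So seat 9 is #16.

16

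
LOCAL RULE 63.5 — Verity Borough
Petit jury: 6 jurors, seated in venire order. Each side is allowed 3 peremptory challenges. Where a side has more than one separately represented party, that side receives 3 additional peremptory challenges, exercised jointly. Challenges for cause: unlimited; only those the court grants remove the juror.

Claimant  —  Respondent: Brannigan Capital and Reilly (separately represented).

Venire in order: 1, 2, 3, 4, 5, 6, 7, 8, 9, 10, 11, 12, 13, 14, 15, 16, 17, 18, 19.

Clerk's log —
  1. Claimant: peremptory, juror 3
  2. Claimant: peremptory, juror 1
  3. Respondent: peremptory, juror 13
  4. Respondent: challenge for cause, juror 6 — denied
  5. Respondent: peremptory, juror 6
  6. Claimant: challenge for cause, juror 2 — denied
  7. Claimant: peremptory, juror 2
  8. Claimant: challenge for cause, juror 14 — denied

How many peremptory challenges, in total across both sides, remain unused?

Claimant allotment: 3. Respondent allotment: 3 base + 3 multi-party = 6.
Claimant peremptories used: #3, #1, #2 — 3 (for-cause on #2, #14 don't count).
Respondent peremptories used: #13, #6 — 2 (the for-cause on #6 doesn't count).
Remaining: (3 − 3) + (6 − 2) = 4.

4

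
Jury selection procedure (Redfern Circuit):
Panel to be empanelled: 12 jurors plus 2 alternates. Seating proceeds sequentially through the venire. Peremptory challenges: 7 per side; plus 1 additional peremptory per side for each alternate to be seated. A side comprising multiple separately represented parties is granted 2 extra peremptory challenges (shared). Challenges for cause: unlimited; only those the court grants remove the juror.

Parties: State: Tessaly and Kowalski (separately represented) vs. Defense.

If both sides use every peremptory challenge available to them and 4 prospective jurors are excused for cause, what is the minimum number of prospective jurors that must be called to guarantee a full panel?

Seats to fill: 12 + 2 alternates = 14.
Peremptories — State: 7 + 1×2 + 2 = 11; Defense: 7 + 1×2 = 9; total 20.
For-cause removals: 4.
Minimum venire: 14 + 20 + 4 = 38.

38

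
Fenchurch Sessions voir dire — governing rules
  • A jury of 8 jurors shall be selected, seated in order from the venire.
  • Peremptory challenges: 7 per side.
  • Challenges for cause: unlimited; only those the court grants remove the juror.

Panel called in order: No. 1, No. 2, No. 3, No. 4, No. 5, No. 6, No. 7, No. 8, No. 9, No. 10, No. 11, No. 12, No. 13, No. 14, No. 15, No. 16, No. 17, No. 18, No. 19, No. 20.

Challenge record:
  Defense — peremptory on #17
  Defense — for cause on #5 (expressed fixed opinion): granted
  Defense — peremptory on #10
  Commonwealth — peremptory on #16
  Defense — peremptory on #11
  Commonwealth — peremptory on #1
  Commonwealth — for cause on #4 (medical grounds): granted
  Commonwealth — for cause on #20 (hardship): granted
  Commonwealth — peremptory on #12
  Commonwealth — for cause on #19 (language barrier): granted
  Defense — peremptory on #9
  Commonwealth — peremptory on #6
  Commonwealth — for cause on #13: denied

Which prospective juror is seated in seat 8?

Removed: #1, #4, #5, #6, #9, #10, #11, #12, #16, #17, #19, #20. (#13 stays — for-cause denied.)
Seating in order: seats 1–8 → #2, #3, #7, #8, #13, #14, #15, #18.
So seat 8 is #18.

18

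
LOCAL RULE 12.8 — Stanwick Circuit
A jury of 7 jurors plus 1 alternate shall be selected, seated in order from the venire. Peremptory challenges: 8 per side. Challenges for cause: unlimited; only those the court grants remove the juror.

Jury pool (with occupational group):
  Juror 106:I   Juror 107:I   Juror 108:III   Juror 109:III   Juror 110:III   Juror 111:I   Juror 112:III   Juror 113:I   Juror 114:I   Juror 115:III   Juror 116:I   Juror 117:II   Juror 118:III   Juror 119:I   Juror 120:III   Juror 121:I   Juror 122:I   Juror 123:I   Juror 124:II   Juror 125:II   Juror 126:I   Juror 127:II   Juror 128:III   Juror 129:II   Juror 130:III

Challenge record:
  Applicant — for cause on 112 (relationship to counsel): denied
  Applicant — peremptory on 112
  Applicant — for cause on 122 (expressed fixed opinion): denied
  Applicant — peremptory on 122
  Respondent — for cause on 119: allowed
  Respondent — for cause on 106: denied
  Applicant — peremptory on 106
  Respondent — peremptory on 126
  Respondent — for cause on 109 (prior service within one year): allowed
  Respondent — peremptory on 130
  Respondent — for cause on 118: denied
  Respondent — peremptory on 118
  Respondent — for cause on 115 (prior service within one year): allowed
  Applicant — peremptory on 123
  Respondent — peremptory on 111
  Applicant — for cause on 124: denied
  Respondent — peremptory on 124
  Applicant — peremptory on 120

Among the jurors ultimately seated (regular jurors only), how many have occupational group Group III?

Removed: #106, #109, #111, #112, #115, #118, #119, #120, #122, #123, #124, #126, #130.
Seated jurors 1–7: #107, #108, #110, #113, #114, #116, #117 (alternates #121 not counted).
Of those, in Group III: #108, #110 → 2.

2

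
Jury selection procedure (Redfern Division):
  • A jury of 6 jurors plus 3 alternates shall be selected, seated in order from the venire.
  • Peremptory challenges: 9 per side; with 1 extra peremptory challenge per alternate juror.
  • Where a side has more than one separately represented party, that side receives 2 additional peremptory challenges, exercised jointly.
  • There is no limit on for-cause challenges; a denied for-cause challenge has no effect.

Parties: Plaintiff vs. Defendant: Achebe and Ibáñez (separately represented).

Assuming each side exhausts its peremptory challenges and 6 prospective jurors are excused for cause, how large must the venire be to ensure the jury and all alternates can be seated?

Seats to fill: 6 + 3 alternates = 9.
Peremptories — Plaintiff: 9 + 1×3 = 12; Defendant: 9 + 1×3 + 2 = 14; total 26.
For-cause removals: 6.
Minimum venire: 9 + 26 + 6 = 41.

41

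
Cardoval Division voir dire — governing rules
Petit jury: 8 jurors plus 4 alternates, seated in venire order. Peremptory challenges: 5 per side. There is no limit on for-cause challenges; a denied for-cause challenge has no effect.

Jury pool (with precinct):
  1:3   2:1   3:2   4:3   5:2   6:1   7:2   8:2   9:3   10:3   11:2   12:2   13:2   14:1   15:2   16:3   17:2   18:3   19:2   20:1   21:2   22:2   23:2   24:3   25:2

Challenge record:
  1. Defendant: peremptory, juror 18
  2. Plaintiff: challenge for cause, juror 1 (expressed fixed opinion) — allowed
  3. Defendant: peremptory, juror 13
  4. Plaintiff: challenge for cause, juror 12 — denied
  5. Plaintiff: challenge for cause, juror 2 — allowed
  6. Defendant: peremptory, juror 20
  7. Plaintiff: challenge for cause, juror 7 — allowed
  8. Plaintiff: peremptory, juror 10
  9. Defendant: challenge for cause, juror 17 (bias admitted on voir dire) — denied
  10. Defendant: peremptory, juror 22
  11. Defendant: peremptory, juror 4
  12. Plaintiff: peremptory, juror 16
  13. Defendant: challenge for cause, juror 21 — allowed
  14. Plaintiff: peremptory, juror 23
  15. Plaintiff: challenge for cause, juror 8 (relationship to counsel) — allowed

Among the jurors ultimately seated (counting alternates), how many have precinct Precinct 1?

Removed: #1, #2, #4, #7, #8, #10, #13, #16, #18, #20, #21, #22, #23.
Seated (12 incl. alternates): #3, #5, #6, #9, #11, #12, #14, #15, #17, #19, #24, #25.
Of those, in Precinct 1: #6, #14 → 2.

2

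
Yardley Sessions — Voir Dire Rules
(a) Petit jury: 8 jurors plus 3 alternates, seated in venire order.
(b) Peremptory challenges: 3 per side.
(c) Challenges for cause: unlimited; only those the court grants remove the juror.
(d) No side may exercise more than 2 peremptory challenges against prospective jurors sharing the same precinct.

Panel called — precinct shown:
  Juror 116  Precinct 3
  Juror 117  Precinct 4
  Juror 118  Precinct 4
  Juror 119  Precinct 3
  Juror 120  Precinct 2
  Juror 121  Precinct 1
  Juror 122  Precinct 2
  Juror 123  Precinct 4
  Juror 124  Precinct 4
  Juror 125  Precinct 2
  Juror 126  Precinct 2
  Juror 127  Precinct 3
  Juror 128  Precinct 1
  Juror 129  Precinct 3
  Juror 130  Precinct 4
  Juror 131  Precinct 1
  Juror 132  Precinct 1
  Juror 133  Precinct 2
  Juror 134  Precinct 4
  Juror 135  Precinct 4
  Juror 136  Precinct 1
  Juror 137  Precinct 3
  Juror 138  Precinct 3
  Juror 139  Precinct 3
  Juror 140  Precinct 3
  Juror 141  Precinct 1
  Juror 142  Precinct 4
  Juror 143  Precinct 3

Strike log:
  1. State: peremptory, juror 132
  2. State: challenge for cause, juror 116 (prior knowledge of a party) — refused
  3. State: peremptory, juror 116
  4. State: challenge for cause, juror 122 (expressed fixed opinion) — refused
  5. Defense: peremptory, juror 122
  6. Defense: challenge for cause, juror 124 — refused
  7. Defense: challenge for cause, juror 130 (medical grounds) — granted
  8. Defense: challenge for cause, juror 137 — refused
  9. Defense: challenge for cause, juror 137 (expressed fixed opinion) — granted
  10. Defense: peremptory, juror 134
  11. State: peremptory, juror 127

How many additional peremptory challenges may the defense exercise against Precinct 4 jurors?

1

Defense peremptories so far: #122, #134 — 2 of 3 used, 1 left overall.
Against Precinct 4: #134 — 1 used; per-precinct cap 2 leaves 1.
Binding limit: min(1, 1) = 1.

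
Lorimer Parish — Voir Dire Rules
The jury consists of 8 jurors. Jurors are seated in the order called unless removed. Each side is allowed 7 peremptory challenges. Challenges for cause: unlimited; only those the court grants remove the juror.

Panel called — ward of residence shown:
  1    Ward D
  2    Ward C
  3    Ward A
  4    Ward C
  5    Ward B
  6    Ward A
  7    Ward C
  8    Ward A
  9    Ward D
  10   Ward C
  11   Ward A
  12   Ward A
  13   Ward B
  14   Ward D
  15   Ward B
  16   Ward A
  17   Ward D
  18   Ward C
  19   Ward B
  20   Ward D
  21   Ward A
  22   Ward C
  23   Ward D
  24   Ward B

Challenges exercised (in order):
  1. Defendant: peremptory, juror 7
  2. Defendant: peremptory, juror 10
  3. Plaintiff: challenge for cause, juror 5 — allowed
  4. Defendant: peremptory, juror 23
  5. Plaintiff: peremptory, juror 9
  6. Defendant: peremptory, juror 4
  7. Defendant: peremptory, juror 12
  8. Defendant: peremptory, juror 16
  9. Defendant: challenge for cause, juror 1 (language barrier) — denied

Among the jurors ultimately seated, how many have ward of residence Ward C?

1

Removed: #4, #5, #7, #9, #10, #12, #16, #23.
Seated jurors 1–8: #1, #2, #3, #6, #8, #11, #13, #14.
Of those, in Ward C: #2 → 1.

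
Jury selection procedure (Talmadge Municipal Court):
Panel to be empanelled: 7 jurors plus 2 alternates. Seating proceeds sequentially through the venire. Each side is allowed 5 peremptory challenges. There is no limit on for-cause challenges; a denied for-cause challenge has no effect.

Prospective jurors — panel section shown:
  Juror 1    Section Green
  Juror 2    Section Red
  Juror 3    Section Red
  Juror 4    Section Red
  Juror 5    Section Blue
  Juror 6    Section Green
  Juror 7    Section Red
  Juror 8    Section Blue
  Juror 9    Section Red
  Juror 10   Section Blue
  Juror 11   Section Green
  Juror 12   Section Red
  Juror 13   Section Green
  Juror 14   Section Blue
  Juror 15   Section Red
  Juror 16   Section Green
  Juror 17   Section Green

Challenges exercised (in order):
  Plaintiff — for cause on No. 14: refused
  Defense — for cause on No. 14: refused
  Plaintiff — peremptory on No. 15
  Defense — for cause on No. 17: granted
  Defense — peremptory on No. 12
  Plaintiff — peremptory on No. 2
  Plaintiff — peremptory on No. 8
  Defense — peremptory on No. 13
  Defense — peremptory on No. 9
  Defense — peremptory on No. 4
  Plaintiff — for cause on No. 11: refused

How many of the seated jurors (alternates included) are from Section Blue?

Removed: #2, #4, #8, #9, #12, #13, #15, #17.
Seated (9 incl. alternates): #1, #3, #5, #6, #7, #10, #11, #14, #16.
Of those, in Section Blue: #5, #10, #14 → 3.

3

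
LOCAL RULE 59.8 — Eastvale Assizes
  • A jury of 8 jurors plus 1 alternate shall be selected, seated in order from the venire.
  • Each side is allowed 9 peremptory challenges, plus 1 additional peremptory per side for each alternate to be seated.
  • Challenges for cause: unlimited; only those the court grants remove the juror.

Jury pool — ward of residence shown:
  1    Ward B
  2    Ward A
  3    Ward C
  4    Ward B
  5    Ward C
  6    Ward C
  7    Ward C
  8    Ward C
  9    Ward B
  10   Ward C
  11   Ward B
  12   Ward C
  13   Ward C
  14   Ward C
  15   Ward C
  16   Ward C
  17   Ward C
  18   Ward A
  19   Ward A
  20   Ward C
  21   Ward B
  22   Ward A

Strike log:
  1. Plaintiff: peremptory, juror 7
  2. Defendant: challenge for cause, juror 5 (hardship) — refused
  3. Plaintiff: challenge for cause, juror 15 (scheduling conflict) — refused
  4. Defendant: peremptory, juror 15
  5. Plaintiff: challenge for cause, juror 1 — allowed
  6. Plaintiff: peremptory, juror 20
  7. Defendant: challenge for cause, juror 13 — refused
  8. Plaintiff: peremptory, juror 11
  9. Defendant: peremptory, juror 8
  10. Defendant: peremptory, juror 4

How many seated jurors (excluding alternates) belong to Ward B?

Removed: #1, #4, #7, #8, #11, #15, #20.
Seated jurors 1–8: #2, #3, #5, #6, #9, #10, #12, #13 (alternates #14 not counted).
Of those, in Ward B: #9 → 1.

1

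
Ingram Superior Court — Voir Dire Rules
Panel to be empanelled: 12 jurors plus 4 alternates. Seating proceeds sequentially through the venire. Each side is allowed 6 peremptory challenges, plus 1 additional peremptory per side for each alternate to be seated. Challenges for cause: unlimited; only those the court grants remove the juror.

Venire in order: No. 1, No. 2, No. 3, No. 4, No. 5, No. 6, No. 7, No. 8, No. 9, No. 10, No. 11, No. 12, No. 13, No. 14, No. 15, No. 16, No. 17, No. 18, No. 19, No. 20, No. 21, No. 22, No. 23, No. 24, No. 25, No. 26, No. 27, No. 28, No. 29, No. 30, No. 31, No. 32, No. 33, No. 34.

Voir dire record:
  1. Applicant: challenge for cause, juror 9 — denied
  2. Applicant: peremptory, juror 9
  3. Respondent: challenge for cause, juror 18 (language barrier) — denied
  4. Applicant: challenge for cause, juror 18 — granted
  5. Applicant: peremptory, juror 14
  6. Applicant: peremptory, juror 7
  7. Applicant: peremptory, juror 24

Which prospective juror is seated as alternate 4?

Removed: #7, #9, #14, #18, #24.
Filling seats in venire order through position 16: #1, #2, #3, #4, #5, #6, #8, #10, #11, #12, #13, #15, #16, #17, #19, #20.
So alternate 4 is #20.

20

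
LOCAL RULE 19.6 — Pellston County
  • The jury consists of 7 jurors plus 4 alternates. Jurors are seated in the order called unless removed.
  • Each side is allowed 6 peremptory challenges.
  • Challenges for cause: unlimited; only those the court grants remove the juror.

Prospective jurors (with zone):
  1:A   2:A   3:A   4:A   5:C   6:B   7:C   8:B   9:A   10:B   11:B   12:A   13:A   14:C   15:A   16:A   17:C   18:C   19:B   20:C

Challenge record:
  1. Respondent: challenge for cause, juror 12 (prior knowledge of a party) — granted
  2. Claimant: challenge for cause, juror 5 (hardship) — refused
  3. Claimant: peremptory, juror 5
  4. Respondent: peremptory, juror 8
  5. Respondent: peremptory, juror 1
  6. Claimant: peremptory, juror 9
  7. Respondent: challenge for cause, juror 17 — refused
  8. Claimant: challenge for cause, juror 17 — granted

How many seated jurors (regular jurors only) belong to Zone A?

Removed: #1, #5, #8, #9, #12, #17.
Seated jurors 1–7: #2, #3, #4, #6, #7, #10, #11 (alternates #13, #14, #15, #16 not counted).
Of those, in Zone A: #2, #3, #4 → 3.

3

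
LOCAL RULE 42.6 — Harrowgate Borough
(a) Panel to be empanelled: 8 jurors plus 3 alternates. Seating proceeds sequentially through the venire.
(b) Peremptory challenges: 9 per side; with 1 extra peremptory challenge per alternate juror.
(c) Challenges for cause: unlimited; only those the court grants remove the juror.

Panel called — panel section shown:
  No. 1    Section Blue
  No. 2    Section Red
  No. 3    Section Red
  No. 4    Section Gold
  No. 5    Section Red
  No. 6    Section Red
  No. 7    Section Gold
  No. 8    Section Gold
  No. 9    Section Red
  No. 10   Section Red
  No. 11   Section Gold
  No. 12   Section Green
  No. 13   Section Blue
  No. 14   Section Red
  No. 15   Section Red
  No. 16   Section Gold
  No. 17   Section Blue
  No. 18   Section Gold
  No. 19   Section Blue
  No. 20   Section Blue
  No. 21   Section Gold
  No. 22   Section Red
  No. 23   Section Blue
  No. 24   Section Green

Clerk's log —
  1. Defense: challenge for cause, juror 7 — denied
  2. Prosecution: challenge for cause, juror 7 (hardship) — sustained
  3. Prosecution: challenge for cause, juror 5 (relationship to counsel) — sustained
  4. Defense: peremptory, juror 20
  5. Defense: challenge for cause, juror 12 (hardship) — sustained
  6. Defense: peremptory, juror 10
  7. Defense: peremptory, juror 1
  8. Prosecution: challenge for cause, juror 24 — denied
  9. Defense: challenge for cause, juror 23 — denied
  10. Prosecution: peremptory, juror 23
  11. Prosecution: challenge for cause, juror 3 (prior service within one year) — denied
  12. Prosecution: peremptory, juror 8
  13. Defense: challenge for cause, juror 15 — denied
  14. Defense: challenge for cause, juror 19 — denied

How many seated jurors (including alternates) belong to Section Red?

6

Removed: #1, #5, #7, #8, #10, #12, #20, #23.
Seated (11 incl. alternates): #2, #3, #4, #6, #9, #11, #13, #14, #15, #16, #17.
Of those, in Section Red: #2, #3, #6, #9, #14, #15 → 6.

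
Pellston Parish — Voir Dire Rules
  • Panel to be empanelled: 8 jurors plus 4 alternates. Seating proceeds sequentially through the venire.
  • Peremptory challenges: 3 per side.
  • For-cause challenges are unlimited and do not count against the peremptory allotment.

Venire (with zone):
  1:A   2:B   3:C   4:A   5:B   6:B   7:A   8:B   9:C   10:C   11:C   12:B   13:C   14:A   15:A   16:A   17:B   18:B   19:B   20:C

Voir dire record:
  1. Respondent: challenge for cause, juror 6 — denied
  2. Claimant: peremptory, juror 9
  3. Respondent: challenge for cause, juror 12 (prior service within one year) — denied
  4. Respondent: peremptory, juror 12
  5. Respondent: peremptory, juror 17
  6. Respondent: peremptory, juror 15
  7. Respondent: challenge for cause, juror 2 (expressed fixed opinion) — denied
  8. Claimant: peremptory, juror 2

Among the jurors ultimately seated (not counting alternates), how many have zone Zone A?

3

Removed: #2, #9, #12, #15, #17.
Seated jurors 1–8: #1, #3, #4, #5, #6, #7, #8, #10 (alternates #11, #13, #14, #16 not counted).
Of those, in Zone A: #1, #4, #7 → 3.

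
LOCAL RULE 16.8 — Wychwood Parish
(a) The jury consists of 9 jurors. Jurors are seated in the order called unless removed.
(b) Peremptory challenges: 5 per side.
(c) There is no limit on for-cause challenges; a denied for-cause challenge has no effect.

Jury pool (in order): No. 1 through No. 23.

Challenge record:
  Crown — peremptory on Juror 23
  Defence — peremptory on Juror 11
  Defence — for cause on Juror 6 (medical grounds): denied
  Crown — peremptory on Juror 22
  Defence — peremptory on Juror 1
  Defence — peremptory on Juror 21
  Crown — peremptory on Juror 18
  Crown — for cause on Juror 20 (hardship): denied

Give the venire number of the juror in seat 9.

Removed: #1, #11, #18, #21, #22, #23. (#6, #20 stay — for-cause denied.)
Seating in order: seats 1–9 → #2, #3, #4, #5, #6, #7, #8, #9, #10.
So seat 9 is #10.

10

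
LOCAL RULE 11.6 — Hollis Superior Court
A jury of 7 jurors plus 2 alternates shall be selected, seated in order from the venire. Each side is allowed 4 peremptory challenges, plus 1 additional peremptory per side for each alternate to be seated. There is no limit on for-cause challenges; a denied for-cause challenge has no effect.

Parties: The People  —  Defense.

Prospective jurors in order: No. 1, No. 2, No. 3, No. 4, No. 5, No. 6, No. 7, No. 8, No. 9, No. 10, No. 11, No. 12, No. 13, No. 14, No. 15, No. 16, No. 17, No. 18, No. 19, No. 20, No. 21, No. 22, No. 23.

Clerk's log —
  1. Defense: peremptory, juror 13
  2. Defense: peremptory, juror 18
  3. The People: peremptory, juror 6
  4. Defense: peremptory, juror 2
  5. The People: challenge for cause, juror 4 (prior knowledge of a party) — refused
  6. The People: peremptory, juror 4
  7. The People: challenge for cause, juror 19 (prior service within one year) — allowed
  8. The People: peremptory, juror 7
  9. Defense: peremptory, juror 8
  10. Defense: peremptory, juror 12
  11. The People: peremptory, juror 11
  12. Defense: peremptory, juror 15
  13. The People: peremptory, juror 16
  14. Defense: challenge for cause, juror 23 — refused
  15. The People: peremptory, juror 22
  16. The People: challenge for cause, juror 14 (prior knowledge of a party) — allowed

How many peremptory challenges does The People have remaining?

0

The People allotment: 4 base + 1 × 2 alternates = 6.
The People peremptories used: #6, #4, #7, #11, #16, #22 — 6 (for-cause on #4, #19, #14 don't count).
Remaining: 6 − 6 = 0.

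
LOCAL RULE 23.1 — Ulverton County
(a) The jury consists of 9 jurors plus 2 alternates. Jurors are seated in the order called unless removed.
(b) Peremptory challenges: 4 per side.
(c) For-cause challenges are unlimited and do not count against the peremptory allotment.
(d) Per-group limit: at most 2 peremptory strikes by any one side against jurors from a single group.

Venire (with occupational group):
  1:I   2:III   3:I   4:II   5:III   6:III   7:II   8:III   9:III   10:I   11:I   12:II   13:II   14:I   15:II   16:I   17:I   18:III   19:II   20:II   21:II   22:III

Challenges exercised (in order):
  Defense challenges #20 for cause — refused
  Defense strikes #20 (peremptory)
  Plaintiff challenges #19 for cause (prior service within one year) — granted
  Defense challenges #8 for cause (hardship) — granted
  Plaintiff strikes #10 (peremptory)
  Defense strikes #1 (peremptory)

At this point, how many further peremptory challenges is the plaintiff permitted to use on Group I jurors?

Plaintiff peremptories so far: #10 — 1 of 4 used, 3 left overall.
Against Group I: #10 — 1 used; per-group cap 2 leaves 1.
Binding limit: min(3, 1) = 1.

1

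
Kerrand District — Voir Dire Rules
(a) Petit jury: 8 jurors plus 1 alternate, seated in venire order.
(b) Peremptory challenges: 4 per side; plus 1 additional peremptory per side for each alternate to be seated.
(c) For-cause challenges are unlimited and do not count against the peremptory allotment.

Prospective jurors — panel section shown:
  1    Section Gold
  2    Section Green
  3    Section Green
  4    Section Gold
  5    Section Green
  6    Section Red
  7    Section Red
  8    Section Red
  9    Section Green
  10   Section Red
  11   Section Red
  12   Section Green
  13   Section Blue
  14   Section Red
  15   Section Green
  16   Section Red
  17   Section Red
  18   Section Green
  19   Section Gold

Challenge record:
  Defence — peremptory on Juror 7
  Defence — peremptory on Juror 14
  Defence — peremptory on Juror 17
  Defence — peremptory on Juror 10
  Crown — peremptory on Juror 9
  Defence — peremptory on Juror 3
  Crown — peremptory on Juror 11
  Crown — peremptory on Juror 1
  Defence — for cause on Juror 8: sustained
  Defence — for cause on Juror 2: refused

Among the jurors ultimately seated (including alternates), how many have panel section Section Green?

5

Removed: #1, #3, #7, #8, #9, #10, #11, #14, #17.
Seated (9 incl. alternates): #2, #4, #5, #6, #12, #13, #15, #16, #18.
Of those, in Section Green: #2, #5, #12, #15, #18 → 5.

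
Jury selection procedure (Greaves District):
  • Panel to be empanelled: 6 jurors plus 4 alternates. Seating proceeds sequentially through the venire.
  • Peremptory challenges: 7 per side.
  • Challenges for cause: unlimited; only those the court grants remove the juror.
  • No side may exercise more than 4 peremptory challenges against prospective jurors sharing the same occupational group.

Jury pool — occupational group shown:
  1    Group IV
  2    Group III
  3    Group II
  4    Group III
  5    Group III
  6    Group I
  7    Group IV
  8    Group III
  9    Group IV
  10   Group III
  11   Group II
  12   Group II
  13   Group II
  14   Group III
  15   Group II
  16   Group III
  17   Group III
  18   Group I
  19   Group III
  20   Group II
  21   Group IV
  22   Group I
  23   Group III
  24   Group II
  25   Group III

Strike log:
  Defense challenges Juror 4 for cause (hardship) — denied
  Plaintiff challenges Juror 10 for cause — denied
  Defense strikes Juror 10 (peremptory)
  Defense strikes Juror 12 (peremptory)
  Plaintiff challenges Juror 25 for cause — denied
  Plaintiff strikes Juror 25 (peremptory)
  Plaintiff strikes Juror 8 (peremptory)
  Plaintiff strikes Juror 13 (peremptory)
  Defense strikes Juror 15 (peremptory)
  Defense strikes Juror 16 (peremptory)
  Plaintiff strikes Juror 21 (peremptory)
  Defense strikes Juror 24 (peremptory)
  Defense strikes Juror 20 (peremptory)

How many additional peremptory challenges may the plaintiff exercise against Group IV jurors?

3

Plaintiff peremptories so far: #25, #8, #13, #21 — 4 of 7 used, 3 left overall.
Against Group IV: #21 — 1 used; per-group cap 4 leaves 3.
Binding limit: min(3, 3) = 3.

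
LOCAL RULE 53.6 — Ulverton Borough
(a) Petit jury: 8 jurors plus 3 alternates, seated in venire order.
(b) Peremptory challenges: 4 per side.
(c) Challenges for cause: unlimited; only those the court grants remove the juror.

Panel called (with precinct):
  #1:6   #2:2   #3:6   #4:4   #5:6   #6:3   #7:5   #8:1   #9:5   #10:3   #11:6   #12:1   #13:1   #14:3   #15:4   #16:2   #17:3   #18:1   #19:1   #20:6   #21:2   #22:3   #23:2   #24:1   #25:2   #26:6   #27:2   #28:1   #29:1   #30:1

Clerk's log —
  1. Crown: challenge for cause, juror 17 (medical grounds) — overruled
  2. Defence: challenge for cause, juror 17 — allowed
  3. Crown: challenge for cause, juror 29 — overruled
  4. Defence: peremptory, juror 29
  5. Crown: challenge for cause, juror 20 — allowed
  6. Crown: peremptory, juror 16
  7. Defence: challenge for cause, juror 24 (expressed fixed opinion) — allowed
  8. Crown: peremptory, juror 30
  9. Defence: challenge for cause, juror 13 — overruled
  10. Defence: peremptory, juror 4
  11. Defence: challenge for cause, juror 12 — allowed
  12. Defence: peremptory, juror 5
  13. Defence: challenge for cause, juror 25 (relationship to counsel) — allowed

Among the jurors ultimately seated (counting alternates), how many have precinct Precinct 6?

Removed: #4, #5, #12, #16, #17, #20, #24, #25, #29, #30.
Seated (11 incl. alternates): #1, #2, #3, #6, #7, #8, #9, #10, #11, #13, #14.
Of those, in Precinct 6: #1, #3, #11 → 3.

3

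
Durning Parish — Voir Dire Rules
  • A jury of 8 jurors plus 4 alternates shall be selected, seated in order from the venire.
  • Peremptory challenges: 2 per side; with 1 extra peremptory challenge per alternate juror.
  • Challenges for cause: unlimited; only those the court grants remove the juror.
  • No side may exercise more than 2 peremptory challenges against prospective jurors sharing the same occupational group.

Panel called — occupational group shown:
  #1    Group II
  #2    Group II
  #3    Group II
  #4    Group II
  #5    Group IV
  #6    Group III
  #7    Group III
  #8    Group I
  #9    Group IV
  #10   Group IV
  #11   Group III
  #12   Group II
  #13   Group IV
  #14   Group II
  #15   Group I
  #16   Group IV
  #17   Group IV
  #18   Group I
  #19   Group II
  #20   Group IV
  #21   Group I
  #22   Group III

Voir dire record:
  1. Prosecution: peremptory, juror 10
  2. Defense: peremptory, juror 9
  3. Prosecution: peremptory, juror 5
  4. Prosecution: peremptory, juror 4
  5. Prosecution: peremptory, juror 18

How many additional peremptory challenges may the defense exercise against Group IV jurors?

Defense peremptories so far: #9 — 1 of 6 used, 5 left overall.
Against Group IV: #9 — 1 used; per-group cap 2 leaves 1.
Binding limit: min(5, 1) = 1.

1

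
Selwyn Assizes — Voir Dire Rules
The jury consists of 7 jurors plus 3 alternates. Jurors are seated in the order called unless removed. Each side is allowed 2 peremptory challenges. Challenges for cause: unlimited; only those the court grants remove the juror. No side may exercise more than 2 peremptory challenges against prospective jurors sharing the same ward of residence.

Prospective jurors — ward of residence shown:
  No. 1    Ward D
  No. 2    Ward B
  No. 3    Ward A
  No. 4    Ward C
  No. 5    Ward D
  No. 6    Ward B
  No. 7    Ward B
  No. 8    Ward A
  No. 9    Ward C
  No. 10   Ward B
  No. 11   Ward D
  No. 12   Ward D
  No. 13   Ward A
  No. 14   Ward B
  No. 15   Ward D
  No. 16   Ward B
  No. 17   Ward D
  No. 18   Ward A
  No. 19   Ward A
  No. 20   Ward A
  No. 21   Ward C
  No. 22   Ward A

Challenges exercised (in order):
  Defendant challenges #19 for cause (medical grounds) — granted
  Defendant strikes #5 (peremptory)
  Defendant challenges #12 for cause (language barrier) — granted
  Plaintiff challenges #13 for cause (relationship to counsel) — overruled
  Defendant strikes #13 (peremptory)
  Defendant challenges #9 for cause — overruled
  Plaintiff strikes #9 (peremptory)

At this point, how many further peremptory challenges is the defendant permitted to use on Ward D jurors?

0

Defendant peremptories so far: #5, #13 — 2 of 2 used, 0 left overall.
Against Ward D: #5 — 1 used; per-ward cap 2 leaves 1.
Binding limit: min(0, 1) = 0.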